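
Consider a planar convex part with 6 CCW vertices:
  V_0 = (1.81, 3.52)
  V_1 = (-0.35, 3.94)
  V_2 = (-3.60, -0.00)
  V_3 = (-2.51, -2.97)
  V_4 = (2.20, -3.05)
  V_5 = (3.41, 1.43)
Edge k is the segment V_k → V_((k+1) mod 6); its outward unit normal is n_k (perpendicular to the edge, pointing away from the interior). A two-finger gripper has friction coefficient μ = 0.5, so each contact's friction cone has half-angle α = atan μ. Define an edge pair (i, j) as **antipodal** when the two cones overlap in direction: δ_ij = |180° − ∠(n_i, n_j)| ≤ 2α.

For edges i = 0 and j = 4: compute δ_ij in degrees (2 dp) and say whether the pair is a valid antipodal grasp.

δ = 85.89°, invalid

α = atan 0.5 = 26.57°;  2α = 53.13°
edge 0: e_0 = (-2.16, +0.42);  n_0 = (+0.1909, +0.9816)
edge 4: e_4 = (+1.21, +4.48);  n_4 = (+0.9654, -0.2607)
∠(n_0, n_4) = 94.11°
δ = |180° − 94.11°| = 85.89°
85.89° > 2α = 53.13°  →  invalid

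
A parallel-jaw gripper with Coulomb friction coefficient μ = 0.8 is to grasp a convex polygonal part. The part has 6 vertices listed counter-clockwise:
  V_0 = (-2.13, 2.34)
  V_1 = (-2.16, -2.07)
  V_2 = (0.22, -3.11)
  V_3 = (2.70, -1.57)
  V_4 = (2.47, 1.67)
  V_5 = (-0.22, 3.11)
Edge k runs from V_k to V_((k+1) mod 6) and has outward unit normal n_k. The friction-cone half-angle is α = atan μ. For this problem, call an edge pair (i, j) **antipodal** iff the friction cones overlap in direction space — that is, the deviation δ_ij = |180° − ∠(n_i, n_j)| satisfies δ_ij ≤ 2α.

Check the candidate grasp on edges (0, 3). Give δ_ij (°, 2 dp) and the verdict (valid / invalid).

α = atan 0.8 = 38.66°;  2α = 77.32°
edge 0: e_0 = (-0.03, -4.41);  n_0 = (-1.0000, +0.0068)
edge 3: e_3 = (-0.23, +3.24);  n_3 = (+0.9975, +0.0708)
∠(n_0, n_3) = 175.55°
δ = |180° − 175.55°| = 4.45°
4.45° ≤ 2α = 77.32°  →  valid

δ = 4.45°, valid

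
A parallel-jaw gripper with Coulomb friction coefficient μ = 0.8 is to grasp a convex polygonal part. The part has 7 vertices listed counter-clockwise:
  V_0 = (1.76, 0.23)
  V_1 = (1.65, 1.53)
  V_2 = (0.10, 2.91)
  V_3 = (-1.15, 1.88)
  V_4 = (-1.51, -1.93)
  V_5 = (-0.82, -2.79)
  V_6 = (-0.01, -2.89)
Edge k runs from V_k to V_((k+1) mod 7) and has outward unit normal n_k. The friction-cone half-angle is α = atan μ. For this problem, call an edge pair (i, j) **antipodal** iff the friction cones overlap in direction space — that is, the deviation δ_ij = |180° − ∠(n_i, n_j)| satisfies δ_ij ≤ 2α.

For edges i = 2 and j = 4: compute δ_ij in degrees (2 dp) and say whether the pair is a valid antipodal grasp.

δ = 90.75°, invalid

α = atan 0.8 = 38.66°;  2α = 77.32°
edge 2: e_2 = (-1.25, -1.03);  n_2 = (-0.6359, +0.7718)
edge 4: e_4 = (+0.69, -0.86);  n_4 = (-0.7800, -0.6258)
∠(n_2, n_4) = 89.25°
δ = |180° − 89.25°| = 90.75°
90.75° > 2α = 77.32°  →  invalid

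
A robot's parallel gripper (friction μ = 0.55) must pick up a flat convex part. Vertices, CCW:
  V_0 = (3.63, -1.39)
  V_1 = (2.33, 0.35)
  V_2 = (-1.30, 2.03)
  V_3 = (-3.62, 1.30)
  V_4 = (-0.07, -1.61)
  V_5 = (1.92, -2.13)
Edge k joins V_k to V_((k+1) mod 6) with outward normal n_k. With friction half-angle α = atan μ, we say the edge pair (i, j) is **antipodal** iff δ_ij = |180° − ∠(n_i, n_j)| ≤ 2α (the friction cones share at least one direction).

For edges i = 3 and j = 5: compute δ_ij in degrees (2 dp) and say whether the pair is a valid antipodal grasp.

δ = 117.26°, invalid

α = atan 0.55 = 28.81°;  2α = 57.62°
edge 3: e_3 = (+3.55, -2.91);  n_3 = (-0.6339, -0.7734)
edge 5: e_5 = (+1.71, +0.74);  n_5 = (+0.3972, -0.9178)
∠(n_3, n_5) = 62.74°
δ = |180° − 62.74°| = 117.26°
117.26° > 2α = 57.62°  →  invalid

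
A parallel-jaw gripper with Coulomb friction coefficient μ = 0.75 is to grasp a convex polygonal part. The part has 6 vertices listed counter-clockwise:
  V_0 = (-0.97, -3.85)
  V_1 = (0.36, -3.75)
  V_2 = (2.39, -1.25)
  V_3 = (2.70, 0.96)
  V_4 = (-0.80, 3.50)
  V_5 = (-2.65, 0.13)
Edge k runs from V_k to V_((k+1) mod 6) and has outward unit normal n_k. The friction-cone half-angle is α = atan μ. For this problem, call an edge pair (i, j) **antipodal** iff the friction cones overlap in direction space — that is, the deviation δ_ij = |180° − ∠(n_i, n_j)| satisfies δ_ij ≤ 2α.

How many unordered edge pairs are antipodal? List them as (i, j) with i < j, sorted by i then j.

count = 7; pairs: (0,3), (0,4), (1,4), (1,5), (2,4), (2,5), (3,5)

α = atan 0.75 = 36.87°;  2α = 73.74°
n_0 = (+0.0750, -0.9972)
n_1 = (+0.7763, -0.6304)
n_2 = (+0.9903, -0.1389)
n_3 = (+0.5873, +0.8093)
n_4 = (-0.8766, +0.4812)
n_5 = (-0.9213, -0.3889)
  (0,1): δ = 133.38°  ·
  (0,2): δ = 102.28°  ·
  (0,3): δ = 40.27°  ✓
  (0,4): δ = 56.94°  ✓
  (0,5): δ = 108.59°  ·
  (1,2): δ = 148.91°  ·
  (1,3): δ = 86.89°  ·
  (1,4): δ = 10.31°  ✓
  (1,5): δ = 61.96°  ✓
  (2,3): δ = 117.98°  ·
  (2,4): δ = 20.78°  ✓
  (2,5): δ = 30.87°  ✓
  (3,4): δ = 82.80°  ·
  (3,5): δ = 31.15°  ✓
  (4,5): δ = 128.35°  ·
antipodal pairs: 7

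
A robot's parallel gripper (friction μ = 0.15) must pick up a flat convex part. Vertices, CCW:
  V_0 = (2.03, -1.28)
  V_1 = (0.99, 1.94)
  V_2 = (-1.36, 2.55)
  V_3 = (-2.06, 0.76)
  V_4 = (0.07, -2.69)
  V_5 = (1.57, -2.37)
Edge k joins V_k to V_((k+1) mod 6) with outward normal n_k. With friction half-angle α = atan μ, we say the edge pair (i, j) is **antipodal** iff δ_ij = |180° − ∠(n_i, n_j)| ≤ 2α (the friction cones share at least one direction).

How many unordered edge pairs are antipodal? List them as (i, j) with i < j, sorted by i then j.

α = atan 0.15 = 8.53°;  2α = 17.06°
n_0 = (+0.9516, +0.3073)
n_1 = (+0.2512, +0.9679)
n_2 = (-0.9313, +0.3642)
n_3 = (-0.8509, -0.5253)
n_4 = (+0.2086, -0.9780)
n_5 = (+0.9213, -0.3888)
  (0,1): δ = 122.45°  ·
  (0,2): δ = 39.26°  ·
  (0,3): δ = 13.79°  ✓
  (0,4): δ = 84.14°  ·
  (0,5): δ = 139.22°  ·
  (1,2): δ = 96.81°  ·
  (1,3): δ = 43.76°  ·
  (1,4): δ = 26.59°  ·
  (1,5): δ = 81.67°  ·
  (2,3): δ = 126.95°  ·
  (2,4): δ = 56.60°  ·
  (2,5): δ = 1.52°  ✓
  (3,4): δ = 109.65°  ·
  (3,5): δ = 54.57°  ·
  (4,5): δ = 124.92°  ·
antipodal pairs: 2

count = 2; pairs: (0,3), (2,5)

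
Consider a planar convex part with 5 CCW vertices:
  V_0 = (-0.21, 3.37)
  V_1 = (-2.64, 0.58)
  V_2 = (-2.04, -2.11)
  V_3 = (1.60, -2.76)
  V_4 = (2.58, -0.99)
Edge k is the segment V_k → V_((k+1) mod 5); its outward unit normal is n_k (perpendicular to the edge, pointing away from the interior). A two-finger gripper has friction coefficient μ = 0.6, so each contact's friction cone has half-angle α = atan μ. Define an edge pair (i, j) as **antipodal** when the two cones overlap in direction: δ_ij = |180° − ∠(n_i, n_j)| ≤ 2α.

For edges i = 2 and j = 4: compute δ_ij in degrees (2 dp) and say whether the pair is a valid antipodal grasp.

δ = 47.26°, valid

α = atan 0.6 = 30.96°;  2α = 61.93°
edge 2: e_2 = (+3.64, -0.65);  n_2 = (-0.1758, -0.9844)
edge 4: e_4 = (-2.79, +4.36);  n_4 = (+0.8423, +0.5390)
∠(n_2, n_4) = 132.74°
δ = |180° − 132.74°| = 47.26°
47.26° ≤ 2α = 61.93°  →  valid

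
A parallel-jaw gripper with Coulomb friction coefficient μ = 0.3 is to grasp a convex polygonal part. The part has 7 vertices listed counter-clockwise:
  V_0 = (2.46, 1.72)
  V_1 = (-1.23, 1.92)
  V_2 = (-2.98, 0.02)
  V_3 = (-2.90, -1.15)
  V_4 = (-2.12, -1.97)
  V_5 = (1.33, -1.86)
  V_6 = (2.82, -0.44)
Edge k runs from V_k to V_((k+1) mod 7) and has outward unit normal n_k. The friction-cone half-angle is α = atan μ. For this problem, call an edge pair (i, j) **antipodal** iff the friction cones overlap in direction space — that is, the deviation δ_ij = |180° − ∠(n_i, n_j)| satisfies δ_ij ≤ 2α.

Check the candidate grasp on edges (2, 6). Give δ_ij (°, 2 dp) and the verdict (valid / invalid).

δ = 5.55°, valid

α = atan 0.3 = 16.70°;  2α = 33.40°
edge 2: e_2 = (+0.08, -1.17);  n_2 = (-0.9977, -0.0682)
edge 6: e_6 = (-0.36, +2.16);  n_6 = (+0.9864, +0.1644)
∠(n_2, n_6) = 174.45°
δ = |180° − 174.45°| = 5.55°
5.55° ≤ 2α = 33.40°  →  valid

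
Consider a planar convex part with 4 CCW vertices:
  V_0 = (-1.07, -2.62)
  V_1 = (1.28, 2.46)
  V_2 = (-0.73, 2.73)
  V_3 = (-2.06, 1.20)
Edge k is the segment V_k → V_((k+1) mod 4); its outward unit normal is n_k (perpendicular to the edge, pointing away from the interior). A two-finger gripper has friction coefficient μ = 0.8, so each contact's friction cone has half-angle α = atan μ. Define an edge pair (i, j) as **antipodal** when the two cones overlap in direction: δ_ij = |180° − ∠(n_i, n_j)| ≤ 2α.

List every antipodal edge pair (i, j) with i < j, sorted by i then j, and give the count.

count = 4; pairs: (0,1), (0,2), (0,3), (1,3)

α = atan 0.8 = 38.66°;  2α = 77.32°
n_0 = (+0.9076, -0.4199)
n_1 = (+0.1331, +0.9911)
n_2 = (-0.7547, +0.6561)
n_3 = (-0.9680, -0.2509)
  (0,1): δ = 72.83°  ✓
  (0,2): δ = 16.17°  ✓
  (0,3): δ = 39.35°  ✓
  (1,2): δ = 123.35°  ·
  (1,3): δ = 67.82°  ✓
  (2,3): δ = 124.47°  ·
antipodal pairs: 4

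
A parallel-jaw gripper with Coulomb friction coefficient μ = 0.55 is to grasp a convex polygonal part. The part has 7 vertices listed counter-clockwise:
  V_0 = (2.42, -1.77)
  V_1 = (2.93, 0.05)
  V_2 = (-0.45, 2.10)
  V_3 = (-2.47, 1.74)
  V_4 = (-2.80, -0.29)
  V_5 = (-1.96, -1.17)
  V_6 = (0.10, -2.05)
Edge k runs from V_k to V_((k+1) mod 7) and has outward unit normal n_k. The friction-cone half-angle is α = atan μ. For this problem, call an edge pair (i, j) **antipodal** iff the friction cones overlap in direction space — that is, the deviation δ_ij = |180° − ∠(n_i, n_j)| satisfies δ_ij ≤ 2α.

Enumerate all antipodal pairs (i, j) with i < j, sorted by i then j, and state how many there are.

α = atan 0.55 = 28.81°;  2α = 57.62°
n_0 = (+0.9629, -0.2698)
n_1 = (+0.5186, +0.8550)
n_2 = (-0.1755, +0.9845)
n_3 = (-0.9870, +0.1605)
n_4 = (-0.7234, -0.6905)
n_5 = (-0.3928, -0.9196)
n_6 = (+0.1198, -0.9928)
  (0,1): δ = 105.58°  ·
  (0,2): δ = 64.24°  ·
  (0,3): δ = 6.42°  ✓
  (0,4): δ = 59.32°  ·
  (0,5): δ = 82.52°  ·
  (0,6): δ = 112.54°  ·
  (1,2): δ = 138.66°  ·
  (1,3): δ = 68.00°  ·
  (1,4): δ = 15.10°  ✓
  (1,5): δ = 8.11°  ✓
  (1,6): δ = 38.12°  ✓
  (2,3): δ = 109.34°  ·
  (2,4): δ = 56.44°  ✓
  (2,5): δ = 33.24°  ✓
  (2,6): δ = 3.22°  ✓
  (3,4): δ = 127.10°  ·
  (3,5): δ = 103.90°  ·
  (3,6): δ = 73.88°  ·
  (4,5): δ = 156.80°  ·
  (4,6): δ = 126.79°  ·
  (5,6): δ = 149.99°  ·
antipodal pairs: 7

count = 7; pairs: (0,3), (1,4), (1,5), (1,6), (2,4), (2,5), (2,6)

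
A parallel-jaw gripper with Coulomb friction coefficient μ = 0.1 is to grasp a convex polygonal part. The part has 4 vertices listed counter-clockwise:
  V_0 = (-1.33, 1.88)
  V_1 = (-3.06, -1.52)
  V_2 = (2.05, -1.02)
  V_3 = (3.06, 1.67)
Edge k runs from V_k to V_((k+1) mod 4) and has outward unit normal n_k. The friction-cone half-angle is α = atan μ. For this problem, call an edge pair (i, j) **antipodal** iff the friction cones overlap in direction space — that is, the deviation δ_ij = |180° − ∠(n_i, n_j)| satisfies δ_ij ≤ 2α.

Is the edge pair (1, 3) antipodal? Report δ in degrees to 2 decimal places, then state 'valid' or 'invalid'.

α = atan 0.1 = 5.71°;  2α = 11.42°
edge 1: e_1 = (+5.11, +0.50);  n_1 = (+0.0974, -0.9952)
edge 3: e_3 = (-4.39, +0.21);  n_3 = (+0.0478, +0.9989)
∠(n_1, n_3) = 171.67°
δ = |180° − 171.67°| = 8.33°
8.33° ≤ 2α = 11.42°  →  valid

δ = 8.33°, valid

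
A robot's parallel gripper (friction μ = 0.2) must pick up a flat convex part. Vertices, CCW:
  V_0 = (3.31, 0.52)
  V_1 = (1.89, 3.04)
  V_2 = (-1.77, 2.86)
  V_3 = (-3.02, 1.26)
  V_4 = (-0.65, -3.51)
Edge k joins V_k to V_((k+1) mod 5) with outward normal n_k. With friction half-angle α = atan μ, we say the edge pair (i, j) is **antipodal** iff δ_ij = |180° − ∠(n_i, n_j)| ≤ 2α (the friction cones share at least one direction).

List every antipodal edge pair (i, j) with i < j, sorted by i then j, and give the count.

count = 2; pairs: (0,3), (2,4)

α = atan 0.2 = 11.31°;  2α = 22.62°
n_0 = (+0.8712, +0.4909)
n_1 = (-0.0491, +0.9988)
n_2 = (-0.7880, +0.6156)
n_3 = (-0.8956, -0.4450)
n_4 = (+0.7133, -0.7009)
  (0,1): δ = 116.59°  ·
  (0,2): δ = 67.40°  ·
  (0,3): δ = 2.98°  ✓
  (0,4): δ = 106.10°  ·
  (1,2): δ = 130.81°  ·
  (1,3): δ = 66.39°  ·
  (1,4): δ = 42.69°  ·
  (2,3): δ = 115.58°  ·
  (2,4): δ = 6.50°  ✓
  (3,4): δ = 70.92°  ·
antipodal pairs: 2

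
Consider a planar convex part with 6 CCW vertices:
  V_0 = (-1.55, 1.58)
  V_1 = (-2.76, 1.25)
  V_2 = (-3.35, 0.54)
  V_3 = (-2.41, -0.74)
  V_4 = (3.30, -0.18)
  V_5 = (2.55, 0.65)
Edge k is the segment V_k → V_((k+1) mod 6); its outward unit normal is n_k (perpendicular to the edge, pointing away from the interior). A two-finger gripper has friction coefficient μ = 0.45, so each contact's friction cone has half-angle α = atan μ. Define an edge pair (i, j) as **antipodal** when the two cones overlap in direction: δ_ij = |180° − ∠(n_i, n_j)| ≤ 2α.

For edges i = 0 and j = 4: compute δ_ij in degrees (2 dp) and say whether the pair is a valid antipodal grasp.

α = atan 0.45 = 24.23°;  2α = 48.46°
edge 0: e_0 = (-1.21, -0.33);  n_0 = (-0.2631, +0.9648)
edge 4: e_4 = (-0.75, +0.83);  n_4 = (+0.7420, +0.6704)
∠(n_0, n_4) = 63.15°
δ = |180° − 63.15°| = 116.85°
116.85° > 2α = 48.46°  →  invalid

δ = 116.85°, invalid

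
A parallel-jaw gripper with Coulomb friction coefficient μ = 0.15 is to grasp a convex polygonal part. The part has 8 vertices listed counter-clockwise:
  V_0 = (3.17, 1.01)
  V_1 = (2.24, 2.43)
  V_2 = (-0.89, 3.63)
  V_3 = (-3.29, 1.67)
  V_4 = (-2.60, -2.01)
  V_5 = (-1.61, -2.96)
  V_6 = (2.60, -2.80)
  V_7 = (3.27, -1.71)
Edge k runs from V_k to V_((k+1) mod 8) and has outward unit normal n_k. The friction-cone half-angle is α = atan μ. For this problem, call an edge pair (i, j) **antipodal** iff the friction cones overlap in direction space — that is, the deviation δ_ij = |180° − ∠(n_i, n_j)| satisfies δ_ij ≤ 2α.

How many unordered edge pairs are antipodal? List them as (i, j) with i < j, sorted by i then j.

count = 2; pairs: (0,4), (3,7)

α = atan 0.15 = 8.53°;  2α = 17.06°
n_0 = (+0.8366, +0.5479)
n_1 = (+0.3580, +0.9337)
n_2 = (-0.6325, +0.7745)
n_3 = (-0.9829, -0.1843)
n_4 = (-0.6924, -0.7215)
n_5 = (+0.0380, -0.9993)
n_6 = (+0.8519, -0.5237)
n_7 = (+0.9993, +0.0367)
  (0,1): δ = 144.20°  ·
  (0,2): δ = 83.98°  ·
  (0,3): δ = 22.60°  ·
  (0,4): δ = 12.96°  ✓
  (0,5): δ = 58.95°  ·
  (0,6): δ = 115.20°  ·
  (0,7): δ = 148.88°  ·
  (1,2): δ = 119.79°  ·
  (1,3): δ = 58.40°  ·
  (1,4): δ = 22.84°  ·
  (1,5): δ = 23.15°  ·
  (1,6): δ = 79.40°  ·
  (1,7): δ = 113.08°  ·
  (2,3): δ = 118.62°  ·
  (2,4): δ = 83.06°  ·
  (2,5): δ = 37.06°  ·
  (2,6): δ = 19.18°  ·
  (2,7): δ = 52.87°  ·
  (3,4): δ = 144.44°  ·
  (3,5): δ = 98.44°  ·
  (3,6): δ = 42.20°  ·
  (3,7): δ = 8.51°  ✓
  (4,5): δ = 134.00°  ·
  (4,6): δ = 77.76°  ·
  (4,7): δ = 44.08°  ·
  (5,6): δ = 123.75°  ·
  (5,7): δ = 90.07°  ·
  (6,7): δ = 146.32°  ·
antipodal pairs: 2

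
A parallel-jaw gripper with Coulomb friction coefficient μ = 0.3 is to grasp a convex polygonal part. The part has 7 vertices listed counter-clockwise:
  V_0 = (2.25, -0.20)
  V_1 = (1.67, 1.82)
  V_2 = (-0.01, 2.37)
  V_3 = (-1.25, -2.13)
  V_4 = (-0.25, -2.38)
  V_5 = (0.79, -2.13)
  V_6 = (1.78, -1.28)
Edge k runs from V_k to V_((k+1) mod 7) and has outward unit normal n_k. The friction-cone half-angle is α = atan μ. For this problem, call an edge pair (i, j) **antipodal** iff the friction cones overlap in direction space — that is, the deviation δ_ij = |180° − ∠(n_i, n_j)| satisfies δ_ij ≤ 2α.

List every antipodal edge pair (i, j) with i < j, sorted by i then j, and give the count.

α = atan 0.3 = 16.70°;  2α = 33.40°
n_0 = (+0.9612, +0.2760)
n_1 = (+0.3111, +0.9504)
n_2 = (-0.9641, +0.2657)
n_3 = (-0.2425, -0.9701)
n_4 = (+0.2337, -0.9723)
n_5 = (+0.6514, -0.7587)
n_6 = (+0.9169, -0.3990)
  (0,1): δ = 124.15°  ·
  (0,2): δ = 31.43°  ✓
  (0,3): δ = 59.94°  ·
  (0,4): δ = 87.50°  ·
  (0,5): δ = 114.63°  ·
  (0,6): δ = 140.46°  ·
  (1,2): δ = 87.28°  ·
  (1,3): δ = 4.09°  ✓
  (1,4): δ = 31.64°  ✓
  (1,5): δ = 58.78°  ·
  (1,6): δ = 84.61°  ·
  (2,3): δ = 88.63°  ·
  (2,4): δ = 61.08°  ·
  (2,5): δ = 33.95°  ·
  (2,6): δ = 8.11°  ✓
  (3,4): δ = 152.45°  ·
  (3,5): δ = 125.31°  ·
  (3,6): δ = 99.48°  ·
  (4,5): δ = 152.87°  ·
  (4,6): δ = 127.03°  ·
  (5,6): δ = 154.17°  ·
antipodal pairs: 4

count = 4; pairs: (0,2), (1,3), (1,4), (2,6)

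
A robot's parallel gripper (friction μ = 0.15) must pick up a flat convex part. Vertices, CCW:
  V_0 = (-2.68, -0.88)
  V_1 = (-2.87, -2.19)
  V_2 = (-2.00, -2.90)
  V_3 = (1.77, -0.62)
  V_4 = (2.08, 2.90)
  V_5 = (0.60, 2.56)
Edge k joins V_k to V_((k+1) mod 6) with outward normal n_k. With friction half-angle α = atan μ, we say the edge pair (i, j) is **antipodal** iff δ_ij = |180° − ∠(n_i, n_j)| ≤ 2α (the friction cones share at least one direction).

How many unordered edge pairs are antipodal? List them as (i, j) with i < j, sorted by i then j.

count = 2; pairs: (0,3), (2,5)

α = atan 0.15 = 8.53°;  2α = 17.06°
n_0 = (-0.9896, +0.1435)
n_1 = (-0.6323, -0.7748)
n_2 = (+0.5175, -0.8557)
n_3 = (+0.9961, -0.0877)
n_4 = (-0.2239, +0.9746)
n_5 = (-0.7237, +0.6901)
  (0,1): δ = 120.97°  ·
  (0,2): δ = 50.58°  ·
  (0,3): δ = 3.22°  ✓
  (0,4): δ = 111.19°  ·
  (0,5): δ = 144.62°  ·
  (1,2): δ = 109.62°  ·
  (1,3): δ = 55.82°  ·
  (1,4): δ = 52.16°  ·
  (1,5): δ = 85.58°  ·
  (2,3): δ = 126.20°  ·
  (2,4): δ = 18.23°  ·
  (2,5): δ = 15.20°  ✓
  (3,4): δ = 72.03°  ·
  (3,5): δ = 38.60°  ·
  (4,5): δ = 146.57°  ·
antipodal pairs: 2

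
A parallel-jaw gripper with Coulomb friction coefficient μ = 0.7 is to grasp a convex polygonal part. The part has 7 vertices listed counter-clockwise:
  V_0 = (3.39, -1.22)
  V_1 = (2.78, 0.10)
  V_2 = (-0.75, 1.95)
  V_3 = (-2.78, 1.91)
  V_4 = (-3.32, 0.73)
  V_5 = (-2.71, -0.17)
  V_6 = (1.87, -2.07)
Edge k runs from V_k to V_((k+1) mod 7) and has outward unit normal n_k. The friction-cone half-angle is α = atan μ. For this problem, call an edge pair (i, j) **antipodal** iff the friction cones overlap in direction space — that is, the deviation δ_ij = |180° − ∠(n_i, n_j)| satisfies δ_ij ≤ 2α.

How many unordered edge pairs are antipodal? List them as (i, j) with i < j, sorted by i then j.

α = atan 0.7 = 34.99°;  2α = 69.98°
n_0 = (+0.9078, +0.4195)
n_1 = (+0.4642, +0.8857)
n_2 = (-0.0197, +0.9998)
n_3 = (-0.9093, +0.4161)
n_4 = (-0.8278, -0.5611)
n_5 = (-0.3832, -0.9237)
n_6 = (+0.4881, -0.8728)
  (0,1): δ = 142.46°  ·
  (0,2): δ = 113.67°  ·
  (0,3): δ = 49.39°  ✓
  (0,4): δ = 9.33°  ✓
  (0,5): δ = 42.67°  ✓
  (0,6): δ = 94.41°  ·
  (1,2): δ = 151.21°  ·
  (1,3): δ = 86.93°  ·
  (1,4): δ = 28.21°  ✓
  (1,5): δ = 5.13°  ✓
  (1,6): δ = 56.87°  ✓
  (2,3): δ = 115.72°  ·
  (2,4): δ = 57.00°  ✓
  (2,5): δ = 23.66°  ✓
  (2,6): δ = 28.09°  ✓
  (3,4): δ = 121.28°  ·
  (3,5): δ = 87.94°  ·
  (3,6): δ = 36.20°  ✓
  (4,5): δ = 146.66°  ·
  (4,6): δ = 94.91°  ·
  (5,6): δ = 128.25°  ·
antipodal pairs: 10

count = 10; pairs: (0,3), (0,4), (0,5), (1,4), (1,5), (1,6), (2,4), (2,5), (2,6), (3,6)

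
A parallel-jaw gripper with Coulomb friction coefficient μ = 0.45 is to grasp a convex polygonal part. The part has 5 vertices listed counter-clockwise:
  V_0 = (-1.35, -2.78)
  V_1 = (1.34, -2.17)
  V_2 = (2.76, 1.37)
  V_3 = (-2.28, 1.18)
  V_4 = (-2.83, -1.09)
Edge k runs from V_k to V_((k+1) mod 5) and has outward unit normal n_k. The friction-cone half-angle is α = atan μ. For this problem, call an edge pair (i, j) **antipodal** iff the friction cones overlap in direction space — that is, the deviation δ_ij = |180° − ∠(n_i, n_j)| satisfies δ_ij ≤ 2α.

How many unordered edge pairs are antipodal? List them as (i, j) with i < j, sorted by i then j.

α = atan 0.45 = 24.23°;  2α = 48.46°
n_0 = (+0.2212, -0.9752)
n_1 = (+0.9281, -0.3723)
n_2 = (-0.0377, +0.9993)
n_3 = (-0.9719, +0.2355)
n_4 = (-0.7523, -0.6588)
  (0,1): δ = 124.63°  ·
  (0,2): δ = 10.62°  ✓
  (0,3): δ = 63.60°  ·
  (0,4): δ = 118.43°  ·
  (1,2): δ = 65.98°  ·
  (1,3): δ = 8.24°  ✓
  (1,4): δ = 63.07°  ·
  (2,3): δ = 105.78°  ·
  (2,4): δ = 50.95°  ·
  (3,4): δ = 125.17°  ·
antipodal pairs: 2

count = 2; pairs: (0,2), (1,3)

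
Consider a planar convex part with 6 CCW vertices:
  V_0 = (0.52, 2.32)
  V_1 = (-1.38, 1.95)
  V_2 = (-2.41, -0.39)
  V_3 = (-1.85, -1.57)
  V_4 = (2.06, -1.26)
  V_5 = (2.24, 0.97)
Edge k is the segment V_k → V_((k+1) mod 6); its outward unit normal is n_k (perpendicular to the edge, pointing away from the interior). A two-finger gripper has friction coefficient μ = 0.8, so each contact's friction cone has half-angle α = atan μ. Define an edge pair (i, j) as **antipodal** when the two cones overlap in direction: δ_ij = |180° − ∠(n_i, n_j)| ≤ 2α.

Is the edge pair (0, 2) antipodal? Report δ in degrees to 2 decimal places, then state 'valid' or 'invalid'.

α = atan 0.8 = 38.66°;  2α = 77.32°
edge 0: e_0 = (-1.90, -0.37);  n_0 = (-0.1911, +0.9816)
edge 2: e_2 = (+0.56, -1.18);  n_2 = (-0.9034, -0.4287)
∠(n_0, n_2) = 104.37°
δ = |180° − 104.37°| = 75.63°
75.63° ≤ 2α = 77.32°  →  valid

δ = 75.63°, valid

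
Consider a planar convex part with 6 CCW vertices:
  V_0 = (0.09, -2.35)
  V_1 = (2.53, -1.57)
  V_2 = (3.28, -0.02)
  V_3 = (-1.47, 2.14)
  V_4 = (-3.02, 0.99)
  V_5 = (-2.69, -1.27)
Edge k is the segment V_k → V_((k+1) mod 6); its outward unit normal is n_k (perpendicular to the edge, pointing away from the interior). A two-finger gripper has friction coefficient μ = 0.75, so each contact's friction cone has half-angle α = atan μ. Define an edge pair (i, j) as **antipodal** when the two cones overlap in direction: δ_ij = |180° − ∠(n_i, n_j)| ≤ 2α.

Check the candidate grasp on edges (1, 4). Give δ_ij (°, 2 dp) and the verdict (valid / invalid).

δ = 34.13°, valid

α = atan 0.75 = 36.87°;  2α = 73.74°
edge 1: e_1 = (+0.75, +1.55);  n_1 = (+0.9002, -0.4356)
edge 4: e_4 = (+0.33, -2.26);  n_4 = (-0.9895, -0.1445)
∠(n_1, n_4) = 145.87°
δ = |180° − 145.87°| = 34.13°
34.13° ≤ 2α = 73.74°  →  valid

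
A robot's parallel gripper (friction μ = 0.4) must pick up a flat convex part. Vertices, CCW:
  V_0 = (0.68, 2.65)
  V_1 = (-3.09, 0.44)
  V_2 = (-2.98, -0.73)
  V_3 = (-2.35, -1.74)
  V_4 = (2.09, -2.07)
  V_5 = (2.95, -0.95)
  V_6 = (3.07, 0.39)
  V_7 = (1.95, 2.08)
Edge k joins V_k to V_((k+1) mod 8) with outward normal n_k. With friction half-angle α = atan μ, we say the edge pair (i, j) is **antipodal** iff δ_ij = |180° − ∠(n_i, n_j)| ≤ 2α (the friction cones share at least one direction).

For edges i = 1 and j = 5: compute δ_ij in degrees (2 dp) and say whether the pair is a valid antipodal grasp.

δ = 10.49°, valid

α = atan 0.4 = 21.80°;  2α = 43.60°
edge 1: e_1 = (+0.11, -1.17);  n_1 = (-0.9956, -0.0936)
edge 5: e_5 = (+0.12, +1.34);  n_5 = (+0.9960, -0.0892)
∠(n_1, n_5) = 169.51°
δ = |180° − 169.51°| = 10.49°
10.49° ≤ 2α = 43.60°  →  valid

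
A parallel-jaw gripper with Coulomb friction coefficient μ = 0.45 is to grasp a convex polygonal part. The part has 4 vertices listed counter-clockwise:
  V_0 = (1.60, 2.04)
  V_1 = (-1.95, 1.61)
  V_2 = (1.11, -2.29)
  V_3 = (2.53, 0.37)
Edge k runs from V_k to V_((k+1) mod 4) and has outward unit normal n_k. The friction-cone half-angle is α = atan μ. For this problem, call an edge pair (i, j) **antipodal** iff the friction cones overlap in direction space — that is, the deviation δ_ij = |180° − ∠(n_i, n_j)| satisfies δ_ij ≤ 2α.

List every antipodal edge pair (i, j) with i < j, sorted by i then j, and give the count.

count = 1; pairs: (1,3)

α = atan 0.45 = 24.23°;  2α = 48.46°
n_0 = (-0.1202, +0.9927)
n_1 = (-0.7867, -0.6173)
n_2 = (+0.8822, -0.4709)
n_3 = (+0.8737, +0.4865)
  (0,1): δ = 58.79°  ·
  (0,2): δ = 55.00°  ·
  (0,3): δ = 112.21°  ·
  (1,2): δ = 66.21°  ·
  (1,3): δ = 9.01°  ✓
  (2,3): δ = 122.79°  ·
antipodal pairs: 1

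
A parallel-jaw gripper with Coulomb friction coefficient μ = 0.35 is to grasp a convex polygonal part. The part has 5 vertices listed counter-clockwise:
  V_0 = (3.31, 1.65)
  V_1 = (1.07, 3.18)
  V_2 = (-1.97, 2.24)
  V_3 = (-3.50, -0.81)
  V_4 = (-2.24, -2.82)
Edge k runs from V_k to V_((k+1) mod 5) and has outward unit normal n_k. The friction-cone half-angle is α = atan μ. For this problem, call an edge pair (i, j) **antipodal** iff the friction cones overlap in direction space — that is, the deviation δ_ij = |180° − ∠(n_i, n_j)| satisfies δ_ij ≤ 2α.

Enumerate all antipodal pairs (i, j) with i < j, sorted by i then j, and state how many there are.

count = 3; pairs: (0,3), (1,4), (2,4)

α = atan 0.35 = 19.29°;  2α = 38.58°
n_0 = (+0.5640, +0.8258)
n_1 = (-0.2954, +0.9554)
n_2 = (-0.8938, +0.4484)
n_3 = (-0.8473, -0.5311)
n_4 = (+0.6273, -0.7788)
  (0,1): δ = 128.48°  ·
  (0,2): δ = 82.31°  ·
  (0,3): δ = 23.58°  ✓
  (0,4): δ = 73.18°  ·
  (1,2): δ = 133.82°  ·
  (1,3): δ = 75.10°  ·
  (1,4): δ = 21.67°  ✓
  (2,3): δ = 121.28°  ·
  (2,4): δ = 24.51°  ✓
  (3,4): δ = 83.23°  ·
antipodal pairs: 3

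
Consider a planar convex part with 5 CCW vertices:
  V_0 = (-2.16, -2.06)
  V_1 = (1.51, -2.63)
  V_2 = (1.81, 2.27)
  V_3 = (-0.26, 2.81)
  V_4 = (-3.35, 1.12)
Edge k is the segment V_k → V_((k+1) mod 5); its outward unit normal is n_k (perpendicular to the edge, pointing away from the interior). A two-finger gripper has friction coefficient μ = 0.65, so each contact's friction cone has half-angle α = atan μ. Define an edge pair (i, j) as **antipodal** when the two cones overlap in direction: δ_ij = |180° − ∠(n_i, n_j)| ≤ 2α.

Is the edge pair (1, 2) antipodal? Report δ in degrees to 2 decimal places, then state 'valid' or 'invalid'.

δ = 101.12°, invalid

α = atan 0.65 = 33.02°;  2α = 66.05°
edge 1: e_1 = (+0.30, +4.90);  n_1 = (+0.9981, -0.0611)
edge 2: e_2 = (-2.07, +0.54);  n_2 = (+0.2524, +0.9676)
∠(n_1, n_2) = 78.88°
δ = |180° − 78.88°| = 101.12°
101.12° > 2α = 66.05°  →  invalid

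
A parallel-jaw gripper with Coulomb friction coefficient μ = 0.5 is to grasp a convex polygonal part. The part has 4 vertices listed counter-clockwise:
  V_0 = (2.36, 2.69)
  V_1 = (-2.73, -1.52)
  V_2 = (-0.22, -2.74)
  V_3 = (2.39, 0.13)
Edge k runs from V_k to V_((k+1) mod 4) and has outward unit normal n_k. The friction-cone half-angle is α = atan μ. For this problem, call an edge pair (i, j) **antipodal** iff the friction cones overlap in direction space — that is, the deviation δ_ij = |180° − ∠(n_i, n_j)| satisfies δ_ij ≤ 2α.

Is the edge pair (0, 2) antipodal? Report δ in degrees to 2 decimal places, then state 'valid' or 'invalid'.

α = atan 0.5 = 26.57°;  2α = 53.13°
edge 0: e_0 = (-5.09, -4.21);  n_0 = (-0.6374, +0.7706)
edge 2: e_2 = (+2.61, +2.87);  n_2 = (+0.7398, -0.6728)
∠(n_0, n_2) = 171.88°
δ = |180° − 171.88°| = 8.12°
8.12° ≤ 2α = 53.13°  →  valid

δ = 8.12°, valid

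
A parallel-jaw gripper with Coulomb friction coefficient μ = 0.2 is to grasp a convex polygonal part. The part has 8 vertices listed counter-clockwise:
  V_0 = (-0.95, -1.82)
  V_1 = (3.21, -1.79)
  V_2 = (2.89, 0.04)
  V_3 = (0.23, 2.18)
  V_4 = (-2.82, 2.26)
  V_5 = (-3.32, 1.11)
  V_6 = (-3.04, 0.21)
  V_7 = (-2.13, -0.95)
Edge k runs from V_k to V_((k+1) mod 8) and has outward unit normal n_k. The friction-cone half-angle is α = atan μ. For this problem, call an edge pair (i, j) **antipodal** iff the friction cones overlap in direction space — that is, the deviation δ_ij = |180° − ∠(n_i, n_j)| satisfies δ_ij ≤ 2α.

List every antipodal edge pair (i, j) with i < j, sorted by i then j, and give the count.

α = atan 0.2 = 11.31°;  2α = 22.62°
n_0 = (+0.0072, -1.0000)
n_1 = (+0.9851, +0.1722)
n_2 = (+0.6268, +0.7792)
n_3 = (+0.0262, +0.9997)
n_4 = (-0.9171, +0.3987)
n_5 = (-0.9549, -0.2971)
n_6 = (-0.7868, -0.6172)
n_7 = (-0.5934, -0.8049)
  (0,1): δ = 80.49°  ·
  (0,2): δ = 39.23°  ·
  (0,3): δ = 1.92°  ✓
  (0,4): δ = 66.09°  ·
  (0,5): δ = 106.87°  ·
  (0,6): δ = 127.70°  ·
  (0,7): δ = 143.19°  ·
  (1,2): δ = 138.74°  ·
  (1,3): δ = 101.42°  ·
  (1,4): δ = 33.42°  ·
  (1,5): δ = 7.36°  ✓
  (1,6): δ = 28.19°  ·
  (1,7): δ = 43.68°  ·
  (2,3): δ = 142.69°  ·
  (2,4): δ = 74.68°  ·
  (2,5): δ = 33.90°  ·
  (2,6): δ = 13.07°  ✓
  (2,7): δ = 2.42°  ✓
  (3,4): δ = 112.00°  ·
  (3,5): δ = 71.22°  ·
  (3,6): δ = 50.38°  ·
  (3,7): δ = 34.90°  ·
  (4,5): δ = 139.22°  ·
  (4,6): δ = 118.39°  ·
  (4,7): δ = 102.90°  ·
  (5,6): δ = 159.17°  ·
  (5,7): δ = 143.68°  ·
  (6,7): δ = 164.51°  ·
antipodal pairs: 4

count = 4; pairs: (0,3), (1,5), (2,6), (2,7)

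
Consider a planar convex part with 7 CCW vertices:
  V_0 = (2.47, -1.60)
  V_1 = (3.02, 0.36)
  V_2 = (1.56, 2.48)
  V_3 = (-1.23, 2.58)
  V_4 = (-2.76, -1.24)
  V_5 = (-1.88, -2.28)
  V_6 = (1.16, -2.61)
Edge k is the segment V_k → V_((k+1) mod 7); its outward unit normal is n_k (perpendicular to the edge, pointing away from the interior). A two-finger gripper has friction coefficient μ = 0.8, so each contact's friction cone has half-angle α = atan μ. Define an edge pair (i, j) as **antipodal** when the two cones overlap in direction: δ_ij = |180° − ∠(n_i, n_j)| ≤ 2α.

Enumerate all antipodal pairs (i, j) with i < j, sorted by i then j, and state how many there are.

count = 11; pairs: (0,2), (0,3), (0,4), (1,3), (1,4), (1,5), (2,4), (2,5), (2,6), (3,5), (3,6)

α = atan 0.8 = 38.66°;  2α = 77.32°
n_0 = (+0.9628, -0.2702)
n_1 = (+0.8236, +0.5672)
n_2 = (+0.0358, +0.9994)
n_3 = (-0.9283, +0.3718)
n_4 = (-0.7634, -0.6459)
n_5 = (-0.1079, -0.9942)
n_6 = (+0.6106, -0.7919)
  (0,1): δ = 129.77°  ·
  (0,2): δ = 76.38°  ✓
  (0,3): δ = 6.15°  ✓
  (0,4): δ = 55.91°  ✓
  (0,5): δ = 99.48°  ·
  (0,6): δ = 143.31°  ·
  (1,2): δ = 126.61°  ·
  (1,3): δ = 56.38°  ✓
  (1,4): δ = 5.68°  ✓
  (1,5): δ = 49.25°  ✓
  (1,6): δ = 93.08°  ·
  (2,3): δ = 109.77°  ·
  (2,4): δ = 47.71°  ✓
  (2,5): δ = 4.14°  ✓
  (2,6): δ = 39.68°  ✓
  (3,4): δ = 117.94°  ·
  (3,5): δ = 74.37°  ✓
  (3,6): δ = 30.54°  ✓
  (4,5): δ = 136.43°  ·
  (4,6): δ = 92.60°  ·
  (5,6): δ = 136.17°  ·
antipodal pairs: 11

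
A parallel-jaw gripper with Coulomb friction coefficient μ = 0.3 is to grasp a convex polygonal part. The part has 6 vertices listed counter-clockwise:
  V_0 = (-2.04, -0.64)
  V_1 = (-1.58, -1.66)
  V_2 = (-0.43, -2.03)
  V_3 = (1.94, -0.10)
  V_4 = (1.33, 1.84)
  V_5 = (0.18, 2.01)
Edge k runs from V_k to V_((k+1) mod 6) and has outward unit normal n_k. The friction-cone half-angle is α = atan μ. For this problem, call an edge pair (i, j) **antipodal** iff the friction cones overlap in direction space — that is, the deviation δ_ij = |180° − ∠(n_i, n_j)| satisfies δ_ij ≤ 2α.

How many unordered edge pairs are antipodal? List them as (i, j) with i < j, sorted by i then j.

count = 3; pairs: (0,3), (1,4), (2,5)

α = atan 0.3 = 16.70°;  2α = 33.40°
n_0 = (-0.9116, -0.4111)
n_1 = (-0.3063, -0.9519)
n_2 = (+0.6315, -0.7754)
n_3 = (+0.9540, +0.3000)
n_4 = (+0.1462, +0.9892)
n_5 = (-0.7666, +0.6422)
  (0,1): δ = 132.11°  ·
  (0,2): δ = 75.12°  ·
  (0,3): δ = 6.82°  ✓
  (0,4): δ = 57.32°  ·
  (0,5): δ = 115.77°  ·
  (1,2): δ = 123.01°  ·
  (1,3): δ = 54.71°  ·
  (1,4): δ = 9.43°  ✓
  (1,5): δ = 67.88°  ·
  (2,3): δ = 111.70°  ·
  (2,4): δ = 47.57°  ·
  (2,5): δ = 10.89°  ✓
  (3,4): δ = 115.86°  ·
  (3,5): δ = 57.41°  ·
  (4,5): δ = 121.55°  ·
antipodal pairs: 3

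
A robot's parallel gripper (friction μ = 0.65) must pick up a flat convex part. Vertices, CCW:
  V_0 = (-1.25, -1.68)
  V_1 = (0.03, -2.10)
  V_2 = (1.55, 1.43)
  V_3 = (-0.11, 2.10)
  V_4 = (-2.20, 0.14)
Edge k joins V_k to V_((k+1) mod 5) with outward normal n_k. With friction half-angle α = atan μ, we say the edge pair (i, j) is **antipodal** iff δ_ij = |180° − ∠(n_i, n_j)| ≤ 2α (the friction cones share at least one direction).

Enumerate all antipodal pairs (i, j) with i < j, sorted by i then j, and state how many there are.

α = atan 0.65 = 33.02°;  2α = 66.05°
n_0 = (-0.3118, -0.9502)
n_1 = (+0.9185, -0.3955)
n_2 = (+0.3743, +0.9273)
n_3 = (-0.6841, +0.7294)
n_4 = (-0.8865, -0.4627)
  (0,1): δ = 95.13°  ·
  (0,2): δ = 3.81°  ✓
  (0,3): δ = 61.33°  ✓
  (0,4): δ = 135.73°  ·
  (1,2): δ = 88.68°  ·
  (1,3): δ = 23.54°  ✓
  (1,4): δ = 50.86°  ✓
  (2,3): δ = 114.86°  ·
  (2,4): δ = 40.46°  ✓
  (3,4): δ = 105.60°  ·
antipodal pairs: 5

count = 5; pairs: (0,2), (0,3), (1,3), (1,4), (2,4)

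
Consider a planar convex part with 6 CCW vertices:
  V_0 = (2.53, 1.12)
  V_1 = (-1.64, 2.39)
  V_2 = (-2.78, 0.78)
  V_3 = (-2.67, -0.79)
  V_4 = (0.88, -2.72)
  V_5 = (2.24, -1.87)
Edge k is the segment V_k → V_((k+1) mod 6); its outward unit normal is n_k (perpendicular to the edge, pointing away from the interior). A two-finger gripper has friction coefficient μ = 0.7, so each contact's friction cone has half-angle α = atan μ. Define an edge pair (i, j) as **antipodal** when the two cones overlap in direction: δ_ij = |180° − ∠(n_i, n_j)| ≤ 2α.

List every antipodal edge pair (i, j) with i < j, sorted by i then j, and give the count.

count = 8; pairs: (0,2), (0,3), (0,4), (1,4), (1,5), (2,4), (2,5), (3,5)

α = atan 0.7 = 34.99°;  2α = 69.98°
n_0 = (+0.2913, +0.9566)
n_1 = (-0.8161, +0.5779)
n_2 = (-0.9976, -0.0699)
n_3 = (-0.4776, -0.8786)
n_4 = (+0.5300, -0.8480)
n_5 = (+0.9953, -0.0965)
  (0,1): δ = 108.36°  ·
  (0,2): δ = 69.05°  ✓
  (0,3): δ = 11.59°  ✓
  (0,4): δ = 48.94°  ✓
  (0,5): δ = 101.40°  ·
  (1,2): δ = 140.69°  ·
  (1,3): δ = 83.23°  ·
  (1,4): δ = 22.69°  ✓
  (1,5): δ = 29.76°  ✓
  (2,3): δ = 122.54°  ·
  (2,4): δ = 62.00°  ✓
  (2,5): δ = 9.55°  ✓
  (3,4): δ = 119.46°  ·
  (3,5): δ = 67.01°  ✓
  (4,5): δ = 127.55°  ·
antipodal pairs: 8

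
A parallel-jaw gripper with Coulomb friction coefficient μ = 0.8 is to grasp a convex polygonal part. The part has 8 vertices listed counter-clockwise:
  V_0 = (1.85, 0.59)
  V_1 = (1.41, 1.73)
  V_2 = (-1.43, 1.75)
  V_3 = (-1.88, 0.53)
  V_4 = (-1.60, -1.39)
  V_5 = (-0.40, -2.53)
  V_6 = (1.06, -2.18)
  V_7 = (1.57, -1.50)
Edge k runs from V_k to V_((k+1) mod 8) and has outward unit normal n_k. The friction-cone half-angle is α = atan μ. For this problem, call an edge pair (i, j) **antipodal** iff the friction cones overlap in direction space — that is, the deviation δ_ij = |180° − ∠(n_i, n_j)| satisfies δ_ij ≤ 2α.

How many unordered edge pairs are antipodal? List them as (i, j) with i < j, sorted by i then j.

α = atan 0.8 = 38.66°;  2α = 77.32°
n_0 = (+0.9329, +0.3601)
n_1 = (+0.0070, +1.0000)
n_2 = (-0.9382, +0.3461)
n_3 = (-0.9895, -0.1443)
n_4 = (-0.6887, -0.7250)
n_5 = (+0.2331, -0.9724)
n_6 = (+0.8000, -0.6000)
n_7 = (+0.9911, -0.1328)
  (0,1): δ = 111.51°  ·
  (0,2): δ = 41.35°  ✓
  (0,3): δ = 12.81°  ✓
  (0,4): δ = 25.36°  ✓
  (0,5): δ = 82.38°  ·
  (0,6): δ = 122.03°  ·
  (0,7): δ = 151.26°  ·
  (1,2): δ = 109.84°  ·
  (1,3): δ = 81.30°  ·
  (1,4): δ = 43.13°  ✓
  (1,5): δ = 13.88°  ✓
  (1,6): δ = 53.53°  ✓
  (1,7): δ = 82.77°  ·
  (2,3): δ = 151.46°  ·
  (2,4): δ = 113.28°  ·
  (2,5): δ = 56.27°  ✓
  (2,6): δ = 16.62°  ✓
  (2,7): δ = 12.62°  ✓
  (3,4): δ = 141.83°  ·
  (3,5): δ = 84.82°  ·
  (3,6): δ = 45.17°  ✓
  (3,7): δ = 15.93°  ✓
  (4,5): δ = 122.99°  ·
  (4,6): δ = 83.34°  ·
  (4,7): δ = 54.10°  ✓
  (5,6): δ = 140.35°  ·
  (5,7): δ = 111.11°  ·
  (6,7): δ = 150.76°  ·
antipodal pairs: 12

count = 12; pairs: (0,2), (0,3), (0,4), (1,4), (1,5), (1,6), (2,5), (2,6), (2,7), (3,6), (3,7), (4,7)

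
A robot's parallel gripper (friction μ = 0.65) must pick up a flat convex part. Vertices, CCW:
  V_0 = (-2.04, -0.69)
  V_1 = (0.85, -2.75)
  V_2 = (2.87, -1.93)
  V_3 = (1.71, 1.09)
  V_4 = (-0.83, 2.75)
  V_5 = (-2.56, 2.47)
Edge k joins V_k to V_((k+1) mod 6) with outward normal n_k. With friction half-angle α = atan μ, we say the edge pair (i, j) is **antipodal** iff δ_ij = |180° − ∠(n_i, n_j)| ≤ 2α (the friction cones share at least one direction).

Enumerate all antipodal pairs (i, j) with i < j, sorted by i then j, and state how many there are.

count = 7; pairs: (0,2), (0,3), (0,4), (1,3), (1,4), (2,5), (3,5)

α = atan 0.65 = 33.02°;  2α = 66.05°
n_0 = (-0.5804, -0.8143)
n_1 = (+0.3761, -0.9266)
n_2 = (+0.9335, +0.3586)
n_3 = (+0.5471, +0.8371)
n_4 = (-0.1598, +0.9872)
n_5 = (-0.9867, -0.1624)
  (0,1): δ = 122.42°  ·
  (0,2): δ = 33.51°  ✓
  (0,3): δ = 2.32°  ✓
  (0,4): δ = 44.67°  ✓
  (0,5): δ = 134.83°  ·
  (1,2): δ = 91.08°  ·
  (1,3): δ = 55.26°  ✓
  (1,4): δ = 12.90°  ✓
  (1,5): δ = 77.25°  ·
  (2,3): δ = 144.18°  ·
  (2,4): δ = 101.82°  ·
  (2,5): δ = 11.67°  ✓
  (3,4): δ = 137.64°  ·
  (3,5): δ = 47.49°  ✓
  (4,5): δ = 89.85°  ·
antipodal pairs: 7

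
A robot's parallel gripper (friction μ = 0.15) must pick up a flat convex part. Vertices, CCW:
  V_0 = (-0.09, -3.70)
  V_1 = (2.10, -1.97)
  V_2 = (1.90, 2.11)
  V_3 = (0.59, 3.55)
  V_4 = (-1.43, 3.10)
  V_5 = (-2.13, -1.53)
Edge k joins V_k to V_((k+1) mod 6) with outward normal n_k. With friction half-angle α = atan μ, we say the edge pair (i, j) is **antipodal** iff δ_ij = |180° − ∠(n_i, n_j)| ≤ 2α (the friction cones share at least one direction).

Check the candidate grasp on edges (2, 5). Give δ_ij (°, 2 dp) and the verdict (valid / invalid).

δ = 0.94°, valid

α = atan 0.15 = 8.53°;  2α = 17.06°
edge 2: e_2 = (-1.31, +1.44);  n_2 = (+0.7397, +0.6729)
edge 5: e_5 = (+2.04, -2.17);  n_5 = (-0.7286, -0.6849)
∠(n_2, n_5) = 179.06°
δ = |180° − 179.06°| = 0.94°
0.94° ≤ 2α = 17.06°  →  valid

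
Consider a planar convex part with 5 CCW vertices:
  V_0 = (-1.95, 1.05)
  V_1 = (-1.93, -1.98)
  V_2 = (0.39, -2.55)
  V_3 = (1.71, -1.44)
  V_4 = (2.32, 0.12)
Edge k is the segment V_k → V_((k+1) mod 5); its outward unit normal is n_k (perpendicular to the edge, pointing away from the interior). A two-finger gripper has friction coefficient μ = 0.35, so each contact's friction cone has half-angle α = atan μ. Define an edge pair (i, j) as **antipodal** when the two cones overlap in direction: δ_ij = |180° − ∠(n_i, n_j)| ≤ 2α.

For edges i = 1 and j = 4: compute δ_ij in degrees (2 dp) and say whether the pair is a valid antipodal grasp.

α = atan 0.35 = 19.29°;  2α = 38.58°
edge 1: e_1 = (+2.32, -0.57);  n_1 = (-0.2386, -0.9711)
edge 4: e_4 = (-4.27, +0.93);  n_4 = (+0.2128, +0.9771)
∠(n_1, n_4) = 178.48°
δ = |180° − 178.48°| = 1.52°
1.52° ≤ 2α = 38.58°  →  valid

δ = 1.52°, valid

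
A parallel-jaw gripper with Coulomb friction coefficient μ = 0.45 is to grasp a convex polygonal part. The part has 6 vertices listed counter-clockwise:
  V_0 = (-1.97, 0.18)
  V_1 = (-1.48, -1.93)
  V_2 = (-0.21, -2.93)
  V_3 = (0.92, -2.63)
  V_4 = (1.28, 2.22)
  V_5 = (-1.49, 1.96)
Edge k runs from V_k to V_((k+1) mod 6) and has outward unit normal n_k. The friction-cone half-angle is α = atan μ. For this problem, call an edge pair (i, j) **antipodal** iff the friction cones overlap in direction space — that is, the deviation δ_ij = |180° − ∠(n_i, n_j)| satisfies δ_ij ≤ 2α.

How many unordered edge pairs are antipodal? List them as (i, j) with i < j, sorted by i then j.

α = atan 0.45 = 24.23°;  2α = 48.46°
n_0 = (-0.9741, -0.2262)
n_1 = (-0.6186, -0.7857)
n_2 = (+0.2566, -0.9665)
n_3 = (+0.9973, -0.0740)
n_4 = (-0.0935, +0.9956)
n_5 = (-0.9655, +0.2604)
  (0,1): δ = 141.29°  ·
  (0,2): δ = 88.21°  ·
  (0,3): δ = 17.32°  ✓
  (0,4): δ = 82.29°  ·
  (0,5): δ = 151.83°  ·
  (1,2): δ = 126.91°  ·
  (1,3): δ = 56.03°  ·
  (1,4): δ = 43.58°  ✓
  (1,5): δ = 113.13°  ·
  (2,3): δ = 109.11°  ·
  (2,4): δ = 9.51°  ✓
  (2,5): δ = 60.04°  ·
  (3,4): δ = 80.39°  ·
  (3,5): δ = 10.85°  ✓
  (4,5): δ = 110.45°  ·
antipodal pairs: 4

count = 4; pairs: (0,3), (1,4), (2,4), (3,5)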